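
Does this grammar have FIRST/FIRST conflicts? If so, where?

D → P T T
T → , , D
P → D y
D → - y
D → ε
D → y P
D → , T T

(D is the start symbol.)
Yes. D → P T T / D → '-' y on { '-' }; D → P T T / D → y P on { 'y' }; D → P T T / D → ',' T T on { ',' }

FIRST sets of the non-terminals at (or reachable through a nullable prefix from) the front of some alternative:
  FIRST(P) = { ',', '-', 'y' }

Productions for D:
  D → P T T: FIRST = { ',', '-', 'y' }
  D → - y: FIRST = { '-' }
  D → ε: FIRST = { ε }
  D → y P: FIRST = { 'y' }
  D → , T T: FIRST = { ',' }
T, P have only one production, so no FIRST/FIRST conflict is possible there.

Conflict for D: D → P T T and D → - y
  Overlap: { '-' }
Conflict for D: D → P T T and D → y P
  Overlap: { 'y' }
Conflict for D: D → P T T and D → , T T
  Overlap: { ',' }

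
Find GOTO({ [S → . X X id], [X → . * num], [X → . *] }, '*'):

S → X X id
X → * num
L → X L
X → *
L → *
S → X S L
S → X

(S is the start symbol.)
GOTO(I, '*') = CLOSURE({ [A → αX.β] : [A → α.Xβ] ∈ I, X = '*' })

Items with dot before '*', with the dot advanced:
  [X → . *] → [X → * .]
  [X → . * num] → [X → * . num]
Closure adds nothing (no advanced item has the dot before a non-terminal).

GOTO = { [X → * . num], [X → * .] }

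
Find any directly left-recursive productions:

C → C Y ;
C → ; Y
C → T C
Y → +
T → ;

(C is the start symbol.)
Direct left recursion occurs when N → N α for some non-terminal N (the right-hand side begins with the left-hand side itself).

C → C Y ;: LEFT RECURSIVE (starts with C)
C → ; Y: starts with ';'
C → T C: starts with T
Y → +: starts with '+'
T → ;: starts with ';'

The grammar has direct left recursion on: C.

Answer: Yes, C is left-recursive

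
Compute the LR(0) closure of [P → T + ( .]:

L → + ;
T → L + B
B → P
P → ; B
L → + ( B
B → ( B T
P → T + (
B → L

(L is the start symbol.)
Start with: [P → T + ( .]
The dot is at the end, so nothing is added.

CLOSURE = { [P → T + ( .] }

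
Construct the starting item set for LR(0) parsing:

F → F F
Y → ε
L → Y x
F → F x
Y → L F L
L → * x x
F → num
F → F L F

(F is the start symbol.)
First, augment the grammar with F' → F
I₀ = CLOSURE({ [F' → . F] }):
  [F' → . F] has the dot before F: add [F → . F F], [F → . F x], [F → . num], [F → . F L F]
No further items can be added.

I₀ = { [F → . F F], [F → . F L F], [F → . F x], [F → . num], [F' → . F] }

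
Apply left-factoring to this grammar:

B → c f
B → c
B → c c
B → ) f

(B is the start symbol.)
B → c B'
B' → f
B' → ε
B' → c
B → ) f

Left-factoring transforms A → αβ₁ | αβ₂ into A → αA' and A' → β₁ | β₂
(α is the longest common prefix among the alternatives). Repeat until
no nonterminal has two alternatives with a common prefix.

Round 1: B has alternatives sharing prefix 'c'. Introduce B': B → c B'
  Add: B' → f
  Add: B' → ε
  Add: B' → c

No remaining common prefixes — done.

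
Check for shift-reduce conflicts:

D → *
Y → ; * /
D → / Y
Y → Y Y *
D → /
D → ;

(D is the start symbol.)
Yes — I2: [D → / .] vs [Y → . ; * /]; I6: [D → / Y .] vs [Y → . ; * /]

A shift-reduce conflict occurs when an LR(0) state has both:
  - a complete (reduce) item [A → α .] (dot at the end), and
  - a shift item [B → β . c γ] (dot before a terminal).

Augment with D' → D and build the canonical LR(0) collection (I0 = CLOSURE({[D' → . D]}), then GOTO on every symbol after a dot until no new states appear). It has 11 states:
  I0: { [D → . *], [D → . / Y], [D → . /], [D → . ;], [D' → . D] }  — shift
  I1: { [D → * .] }  — reduce
  I2: { [D → / . Y], [D → / .], [Y → . ; * /], [Y → . Y Y *] }  — shift, reduce
  I3: { [D → ; .] }  — reduce
  I4: { [D' → D .] }  — accept
  I5: { [Y → ; . * /] }  — shift
  I6: { [D → / Y .], [Y → . ; * /], [Y → . Y Y *], [Y → Y . Y *] }  — shift, reduce
  I7: { [Y → . ; * /], [Y → . Y Y *], [Y → Y . Y *], [Y → Y Y . *] }  — shift
  I8: { [Y → Y Y * .] }  — reduce
  I9: { [Y → ; * . /] }  — shift
  I10: { [Y → ; * / .] }  — reduce

I2 contains reduce item [D → / .] and shift item [Y → . ; * /] — shift-reduce conflict.
I6 contains reduce item [D → / Y .] and shift item [Y → . ; * /] — shift-reduce conflict.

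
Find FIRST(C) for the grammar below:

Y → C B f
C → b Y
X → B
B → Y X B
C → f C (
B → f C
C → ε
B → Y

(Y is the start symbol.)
To compute FIRST(C), examine every production with C on the left-hand side, reading each right-hand side left to right until a non-nullable symbol is reached.

From C → b Y:
  - b is a terminal: add 'b' and stop
From C → f C (:
  - f is a terminal: add 'f' and stop
From C → ε:
  - ε-production, so ε ∈ FIRST(C)

Collecting: FIRST(C) = { 'b', 'f', ε }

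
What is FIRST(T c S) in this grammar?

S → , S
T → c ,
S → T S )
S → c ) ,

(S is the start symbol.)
FIRST sets of the non-terminals involved (from the grammar, by fixed-point iteration):
  FIRST(T) = { 'c' }

To compute FIRST(T c S), process the symbols left to right:
Symbol T is a non-terminal. Add FIRST(T) \ {ε} = { 'c' }
T is not nullable (ε ∉ FIRST(T)), so stop here.
FIRST(T c S) = { 'c' }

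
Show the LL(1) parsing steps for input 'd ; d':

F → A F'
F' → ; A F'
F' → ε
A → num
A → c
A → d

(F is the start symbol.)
Stack is shown with the top on the left.

Stack     Input    Action
-------------------------
F $       d ; d $  output F → A F'
A F' $    d ; d $  output A → d
d F' $    d ; d $  match 'd'
F' $      ; d $    output F' → ; A F'
; A F' $  ; d $    match ';'
A F' $    d $      output A → d
d F' $    d $      match 'd'
F' $      $        output F' → ε
$         $        accept

The string is accepted.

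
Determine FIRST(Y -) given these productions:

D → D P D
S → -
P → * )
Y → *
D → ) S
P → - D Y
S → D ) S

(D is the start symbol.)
FIRST sets of the non-terminals involved (from the grammar, by fixed-point iteration):
  FIRST(Y) = { '*' }

To compute FIRST(Y -), process the symbols left to right:
Symbol Y is a non-terminal. Add FIRST(Y) \ {ε} = { '*' }
Y is not nullable (ε ∉ FIRST(Y)), so stop here.
FIRST(Y -) = { '*' }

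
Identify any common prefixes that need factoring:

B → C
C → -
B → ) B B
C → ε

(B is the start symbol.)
No, left-factoring is not needed

Left-factoring is needed when two productions for the same non-terminal
share a common prefix on the right-hand side.

Productions for B:
  B → C
  B → ) B B
Productions for C:
  C → -
  C → ε

No common prefixes found.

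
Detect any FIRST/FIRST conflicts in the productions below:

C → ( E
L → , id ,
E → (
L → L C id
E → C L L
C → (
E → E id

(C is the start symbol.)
A FIRST/FIRST conflict occurs when two productions N → α and N → β for the same non-terminal have FIRST(α) ∩ FIRST(β) ≠ ∅ (with ε ∈ FIRST of a nullable right-hand side, so two nullable alternatives also conflict).

FIRST sets of the non-terminals at (or reachable through a nullable prefix from) the front of some alternative:
  FIRST(L) = { ',' }
  FIRST(C) = { '(' }
  FIRST(E) = { '(' }

Productions for C:
  C → ( E: FIRST = { '(' }
  C → (: FIRST = { '(' }
Productions for L:
  L → , id ,: FIRST = { ',' }
  L → L C id: FIRST = { ',' }
Productions for E:
  E → (: FIRST = { '(' }
  E → C L L: FIRST = { '(' }
  E → E id: FIRST = { '(' }

Conflict for C: C → ( E and C → (
  Overlap: { '(' }
Conflict for L: L → , id , and L → L C id
  Overlap: { ',' }
Conflict for E: E → ( and E → C L L
  Overlap: { '(' }
Conflict for E: E → ( and E → E id
  Overlap: { '(' }
Conflict for E: E → C L L and E → E id
  Overlap: { '(' }

Answer: Yes. C → '(' E / C → '(' on { '(' }; L → ',' id ',' / L → L C id on { ',' }; E → '(' / E → C L L on { '(' }; E → '(' / E → E id on { '(' }; E → C L L / E → E id on { '(' }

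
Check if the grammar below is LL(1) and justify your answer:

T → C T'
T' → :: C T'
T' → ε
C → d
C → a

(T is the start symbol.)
A grammar is LL(1) if for each non-terminal N with multiple productions, the predict sets of those productions are pairwise disjoint, where PREDICT(N → α) = (FIRST(α) \ {ε}) ∪ (FOLLOW(N) if α ⇒* ε).

Relevant sets:
  FOLLOW(T') = { $ }

For T':
  PREDICT(T' → :: C T') = { '::' }
  PREDICT(T' → ε) = { $ }
For C:
  PREDICT(C → d) = { 'd' }
  PREDICT(C → a) = { 'a' }
T has a single production, so nothing to check there.

All predict sets are disjoint. The grammar IS LL(1).

Answer: Yes, the grammar is LL(1).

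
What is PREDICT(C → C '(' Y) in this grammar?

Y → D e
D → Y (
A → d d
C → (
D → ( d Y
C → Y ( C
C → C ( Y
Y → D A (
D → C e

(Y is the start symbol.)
PREDICT(C → C '(' Y) = (FIRST(RHS) \ {ε}) ∪ (FOLLOW(C) if ε ∈ FIRST(RHS), i.e. RHS ⇒* ε)
FIRST(C) = { '(' }
FIRST(C '(' Y) = { '(' }
ε ∉ FIRST(C '(' Y), so FOLLOW(C) is not added.
PREDICT(C → C '(' Y) = { '(' }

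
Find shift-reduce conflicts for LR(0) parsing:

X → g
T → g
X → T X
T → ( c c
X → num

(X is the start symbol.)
No shift-reduce conflicts

A shift-reduce conflict occurs when an LR(0) state has both:
  - a complete (reduce) item [A → α .] (dot at the end), and
  - a shift item [B → β . c γ] (dot before a terminal).

Augment with X' → X and build the canonical LR(0) collection (I0 = CLOSURE({[X' → . X]}), then GOTO on every symbol after a dot until no new states appear). It has 9 states:
  I0: { [T → . ( c c], [T → . g], [X → . T X], [X → . g], [X → . num], [X' → . X] }  — shift
  I1: { [T → ( . c c] }  — shift
  I2: { [T → . ( c c], [T → . g], [X → . T X], [X → . g], [X → . num], [X → T . X] }  — shift
  I3: { [X' → X .] }  — accept
  I4: { [T → g .], [X → g .] }  — 2 reduces
  I5: { [X → num .] }  — reduce
  I6: { [X → T X .] }  — reduce
  I7: { [T → ( c . c] }  — shift
  I8: { [T → ( c c .] }  — reduce

No state contains both a complete item and a shift item.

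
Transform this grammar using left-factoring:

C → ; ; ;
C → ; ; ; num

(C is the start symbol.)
C → ; ; ; C'
C' → ε
C' → num

Left-factoring transforms A → αβ₁ | αβ₂ into A → αA' and A' → β₁ | β₂
(α is the longest common prefix among the alternatives). Repeat until
no nonterminal has two alternatives with a common prefix.

Round 1: C has alternatives sharing prefix '; ; ;'. Introduce C': C → ; ; ; C'
  Add: C' → ε
  Add: C' → num

No remaining common prefixes — done.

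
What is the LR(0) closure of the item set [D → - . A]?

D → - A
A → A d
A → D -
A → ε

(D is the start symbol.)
{ [A → . A d], [A → . D -], [A → .], [D → - . A], [D → . - A] }

Start with: [D → - . A]
  [D → - . A] has the dot before A: add [A → . A d], [A → . D -], [A → .]
  [A → . D -] has the dot before D: add [D → . - A]
No further items can be added.

CLOSURE = { [A → . A d], [A → . D -], [A → .], [D → - . A], [D → . - A] }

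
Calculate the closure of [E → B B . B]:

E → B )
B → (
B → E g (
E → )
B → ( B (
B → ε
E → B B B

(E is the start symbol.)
To compute CLOSURE, for each item [A → α.Bβ] where B is a non-terminal, add [B → .γ] for all productions B → γ; repeat for the newly added items until nothing changes.

Start with: [E → B B . B]
  [E → B B . B] has the dot before B: add [B → . (], [B → . E g (], [B → . ( B (], [B → .]
  [B → . E g (] has the dot before E: add [E → . B )], [E → . )], [E → . B B B]
No further items can be added.

CLOSURE = { [B → . ( B (], [B → . (], [B → . E g (], [B → .], [E → . )], [E → . B )], [E → . B B B], [E → B B . B] }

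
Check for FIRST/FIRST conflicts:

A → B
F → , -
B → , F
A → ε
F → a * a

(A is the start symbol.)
No FIRST/FIRST conflicts.

FIRST sets of the non-terminals at (or reachable through a nullable prefix from) the front of some alternative:
  FIRST(B) = { ',' }

Productions for A:
  A → B: FIRST = { ',' }
  A → ε: FIRST = { ε }
Productions for F:
  F → , -: FIRST = { ',' }
  F → a * a: FIRST = { 'a' }
B has only one production, so no FIRST/FIRST conflict is possible there.

All alternatives of each non-terminal have pairwise disjoint FIRST sets.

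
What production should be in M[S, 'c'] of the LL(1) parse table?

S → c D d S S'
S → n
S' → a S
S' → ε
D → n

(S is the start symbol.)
To find M[S, 'c'], we find productions for S where 'c' is in the predict set (PREDICT(N → α) = (FIRST(α) \ {ε}) ∪ (FOLLOW(N) if α ⇒* ε)).

S → c D d S S': PREDICT = { 'c' }
  'c' is in predict set, so this production goes in M[S, 'c']
S → n: PREDICT = { 'n' }

M[S, 'c'] = S → c D d S S'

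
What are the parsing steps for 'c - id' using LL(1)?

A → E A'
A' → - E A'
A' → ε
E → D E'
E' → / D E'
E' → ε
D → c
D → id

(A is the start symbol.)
Stack is shown with the top on the left.

Stack       Input     Action
----------------------------
A $         c - id $  output A → E A'
E A' $      c - id $  output E → D E'
D E' A' $   c - id $  output D → c
c E' A' $   c - id $  match 'c'
E' A' $     - id $    output E' → ε
A' $        - id $    output A' → - E A'
- E A' $    - id $    match '-'
E A' $      id $      output E → D E'
D E' A' $   id $      output D → id
id E' A' $  id $      match 'id'
E' A' $     $         output E' → ε
A' $        $         output A' → ε
$           $         accept

The string is accepted.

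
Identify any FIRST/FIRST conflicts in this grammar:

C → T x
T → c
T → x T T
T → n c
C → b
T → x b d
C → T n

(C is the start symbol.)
Yes. C → T x / C → T n on { 'c', 'n', 'x' }; T → x T T / T → x b d on { 'x' }

FIRST sets of the non-terminals at (or reachable through a nullable prefix from) the front of some alternative:
  FIRST(T) = { 'c', 'n', 'x' }

Productions for C:
  C → T x: FIRST = { 'c', 'n', 'x' }
  C → b: FIRST = { 'b' }
  C → T n: FIRST = { 'c', 'n', 'x' }
Productions for T:
  T → c: FIRST = { 'c' }
  T → x T T: FIRST = { 'x' }
  T → n c: FIRST = { 'n' }
  T → x b d: FIRST = { 'x' }

Conflict for C: C → T x and C → T n
  Overlap: { 'c', 'n', 'x' }
Conflict for T: T → x T T and T → x b d
  Overlap: { 'x' }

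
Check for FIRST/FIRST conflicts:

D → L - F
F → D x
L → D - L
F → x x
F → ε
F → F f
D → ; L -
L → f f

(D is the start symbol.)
FIRST sets of the non-terminals at (or reachable through a nullable prefix from) the front of some alternative:
  FIRST(L) = { ';', 'f' }
  FIRST(D) = { ';', 'f' }
  FIRST(F) = { ';', 'f', 'x', ε }

Productions for D:
  D → L - F: FIRST = { ';', 'f' }
  D → ; L -: FIRST = { ';' }
Productions for F:
  F → D x: FIRST = { ';', 'f' }
  F → x x: FIRST = { 'x' }
  F → ε: FIRST = { ε }
  F → F f: FIRST = { ';', 'f', 'x' }
Productions for L:
  L → D - L: FIRST = { ';', 'f' }
  L → f f: FIRST = { 'f' }

Conflict for D: D → L - F and D → ; L -
  Overlap: { ';' }
Conflict for F: F → D x and F → F f
  Overlap: { ';', 'f' }
Conflict for F: F → x x and F → F f
  Overlap: { 'x' }
Conflict for L: L → D - L and L → f f
  Overlap: { 'f' }

Answer: Yes. D → L '-' F / D → ';' L '-' on { ';' }; F → D x / F → F f on { ';', 'f' }; F → x x / F → F f on { 'x' }; L → D '-' L / L → f f on { 'f' }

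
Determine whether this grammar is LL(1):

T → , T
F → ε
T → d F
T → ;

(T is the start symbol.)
For T:
  PREDICT(T → ',' T) = { ',' }
  PREDICT(T → d F) = { 'd' }
  PREDICT(T → ';') = { ';' }
F has a single production, so nothing to check there.

All predict sets are disjoint. The grammar IS LL(1).

Answer: Yes, the grammar is LL(1).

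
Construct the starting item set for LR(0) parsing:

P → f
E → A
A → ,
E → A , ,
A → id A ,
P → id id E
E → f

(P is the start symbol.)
First, augment the grammar with P' → P
I₀ = CLOSURE({ [P' → . P] }):
  [P' → . P] has the dot before P: add [P → . f], [P → . id id E]
No further items can be added.

I₀ = { [P → . f], [P → . id id E], [P' → . P] }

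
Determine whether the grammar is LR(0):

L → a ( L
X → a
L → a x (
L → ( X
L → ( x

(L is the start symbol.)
A grammar is LR(0) if no state in the canonical LR(0) collection has:
  - both a shift item (dot before a terminal) and a complete item (shift-reduce conflict), or
  - two or more complete items (reduce-reduce conflict; the accept item [L' → L .] counts as a complete item here).

Augment with L' → L and build the canonical LR(0) collection (I0 = CLOSURE({[L' → . L]}), then GOTO on every symbol after a dot until no new states appear). It has 11 states:
  I0: { [L → . ( X], [L → . ( x], [L → . a ( L], [L → . a x (], [L' → . L] }  — shift
  I1: { [L → ( . X], [L → ( . x], [X → . a] }  — shift
  I2: { [L' → L .] }  — accept
  I3: { [L → a . ( L], [L → a . x (] }  — shift
  I4: { [L → . ( X], [L → . ( x], [L → . a ( L], [L → . a x (], [L → a ( . L] }  — shift
  I5: { [L → a x . (] }  — shift
  I6: { [L → a x ( .] }  — reduce
  I7: { [L → a ( L .] }  — reduce
  I8: { [L → ( X .] }  — reduce
  I9: { [X → a .] }  — reduce
  I10: { [L → ( x .] }  — reduce

Every state is either a pure shift/goto state or contains exactly one complete item and nothing to shift — no conflicts. The grammar is LR(0).

Answer: Yes, the grammar is LR(0)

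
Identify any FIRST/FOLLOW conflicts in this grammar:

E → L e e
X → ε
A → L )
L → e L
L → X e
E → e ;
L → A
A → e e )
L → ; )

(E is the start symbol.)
No FIRST/FOLLOW conflicts.

A FIRST/FOLLOW conflict occurs when a non-terminal N has a nullable alternative N → β (β ⇒* ε) and another alternative N → α with FIRST(α) ∩ FOLLOW(N) ≠ ∅: on such a lookahead the parser cannot decide between expanding α and letting N vanish via β.

Nullable non-terminals: X.
X has a nullable alternative but only one production, so nothing to check.

A, E, L have no nullable alternative, so no FIRST/FOLLOW check is needed there.

No FIRST/FOLLOW conflicts found.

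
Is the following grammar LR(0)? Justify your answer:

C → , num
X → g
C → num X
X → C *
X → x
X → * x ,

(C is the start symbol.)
Yes, the grammar is LR(0)

Augment with C' → C and build the canonical LR(0) collection (I0 = CLOSURE({[C' → . C]}), then GOTO on every symbol after a dot until no new states appear). It has 13 states:
  I0: { [C → . , num], [C → . num X], [C' → . C] }  — shift
  I1: { [C → , . num] }  — shift
  I2: { [C' → C .] }  — accept
  I3: { [C → . , num], [C → . num X], [C → num . X], [X → . * x ,], [X → . C *], [X → . g], [X → . x] }  — shift
  I4: { [X → * . x ,] }  — shift
  I5: { [X → C . *] }  — shift
  I6: { [C → num X .] }  — reduce
  I7: { [X → g .] }  — reduce
  I8: { [X → x .] }  — reduce
  I9: { [X → C * .] }  — reduce
  I10: { [X → * x . ,] }  — shift
  I11: { [X → * x , .] }  — reduce
  I12: { [C → , num .] }  — reduce

Every state is either a pure shift/goto state or contains exactly one complete item and nothing to shift — no conflicts. The grammar is LR(0).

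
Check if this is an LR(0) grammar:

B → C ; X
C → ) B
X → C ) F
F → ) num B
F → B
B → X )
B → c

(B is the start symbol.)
Augment with B' → B and build the canonical LR(0) collection (I0 = CLOSURE({[B' → . B]}), then GOTO on every symbol after a dot until no new states appear). It has 17 states:
  I0: { [B → . C ; X], [B → . X )], [B → . c], [B' → . B], [C → . ) B], [X → . C ) F] }  — shift
  I1: { [B → . C ; X], [B → . X )], [B → . c], [C → ) . B], [C → . ) B], [X → . C ) F] }  — shift
  I2: { [B' → B .] }  — accept
  I3: { [B → C . ; X], [X → C . ) F] }  — shift
  I4: { [B → X . )] }  — shift
  I5: { [B → c .] }  — reduce
  I6: { [B → X ) .] }  — reduce
  I7: { [B → . C ; X], [B → . X )], [B → . c], [C → . ) B], [F → . ) num B], [F → . B], [X → . C ) F], [X → C ) . F] }  — shift
  I8: { [B → C ; . X], [C → . ) B], [X → . C ) F] }  — shift
  I9: { [X → C . ) F] }  — shift
  I10: { [B → C ; X .] }  — reduce
  I11: { [B → . C ; X], [B → . X )], [B → . c], [C → ) . B], [C → . ) B], [F → ) . num B], [X → . C ) F] }  — shift
  I12: { [F → B .] }  — reduce
  I13: { [X → C ) F .] }  — reduce
  I14: { [C → ) B .] }  — reduce
  I15: { [B → . C ; X], [B → . X )], [B → . c], [C → . ) B], [F → ) num . B], [X → . C ) F] }  — shift
  I16: { [F → ) num B .] }  — reduce

Every state is either a pure shift/goto state or contains exactly one complete item and nothing to shift — no conflicts. The grammar is LR(0).

Answer: Yes, the grammar is LR(0)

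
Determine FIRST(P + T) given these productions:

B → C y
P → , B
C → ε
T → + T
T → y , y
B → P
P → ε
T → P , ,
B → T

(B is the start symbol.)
FIRST sets of the non-terminals involved (from the grammar, by fixed-point iteration):
  FIRST(P) = { ',', ε }

To compute FIRST(P + T), process the symbols left to right:
Symbol P is a non-terminal. Add FIRST(P) \ {ε} = { ',' }
P is nullable (ε ∈ FIRST(P)), continue to the next symbol.
Symbol + is a terminal. Add '+' and stop.
FIRST(P + T) = { '+', ',' }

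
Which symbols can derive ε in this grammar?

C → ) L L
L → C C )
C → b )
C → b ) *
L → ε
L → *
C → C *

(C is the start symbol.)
A non-terminal is nullable if it can derive ε (the empty string): either it has an ε-production, or it has a production whose right-hand side consists entirely of nullable non-terminals.

ε-productions: L → ε
So L is immediately nullable.
No further non-terminal can be added: every production for the remaining non-terminals contains a terminal or a non-nullable non-terminal.
Nullable = { 'L' }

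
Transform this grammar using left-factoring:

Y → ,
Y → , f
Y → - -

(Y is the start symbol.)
Y → , Y'
Y' → ε
Y' → f
Y → - -

Left-factoring transforms A → αβ₁ | αβ₂ into A → αA' and A' → β₁ | β₂
(α is the longest common prefix among the alternatives). Repeat until
no nonterminal has two alternatives with a common prefix.

Round 1: Y has alternatives sharing prefix ','. Introduce Y': Y → , Y'
  Add: Y' → ε
  Add: Y' → f

No remaining common prefixes — done.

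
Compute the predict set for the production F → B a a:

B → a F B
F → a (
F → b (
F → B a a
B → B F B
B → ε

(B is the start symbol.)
PREDICT(F → B a a) = (FIRST(RHS) \ {ε}) ∪ (FOLLOW(F) if ε ∈ FIRST(RHS), i.e. RHS ⇒* ε)
FIRST(B) = { 'a', 'b', ε }
FIRST(B a a) = { 'a', 'b' }
ε ∉ FIRST(B a a), so FOLLOW(F) is not added.
PREDICT(F → B a a) = { 'a', 'b' }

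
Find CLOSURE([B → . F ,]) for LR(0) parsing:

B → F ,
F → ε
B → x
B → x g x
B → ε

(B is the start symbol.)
Start with: [B → . F ,]
  [B → . F ,] has the dot before F: add [F → .]
No further items can be added.

CLOSURE = { [B → . F ,], [F → .] }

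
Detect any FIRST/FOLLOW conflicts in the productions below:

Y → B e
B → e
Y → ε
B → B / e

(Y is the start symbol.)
A FIRST/FOLLOW conflict occurs when a non-terminal N has a nullable alternative N → β (β ⇒* ε) and another alternative N → α with FIRST(α) ∩ FOLLOW(N) ≠ ∅: on such a lookahead the parser cannot decide between expanding α and letting N vanish via β.

Nullable non-terminals: Y.
FIRST sets used below: FIRST(B) = { 'e' }

Y: nullable alternative(s) Y → ε; FOLLOW(Y) = { $ }
  Y → B e: FIRST \ {ε} = { 'e' } — disjoint from FOLLOW(Y)
  Y → ε: FIRST \ {ε} = { } — this is the only nullable alternative, skip

B has no nullable alternative, so no FIRST/FOLLOW check is needed there.

No FIRST/FOLLOW conflicts found.

Answer: No FIRST/FOLLOW conflicts.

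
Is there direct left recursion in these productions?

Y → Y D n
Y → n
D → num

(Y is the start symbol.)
Direct left recursion occurs when N → N α for some non-terminal N (the right-hand side begins with the left-hand side itself).

Y → Y D n: LEFT RECURSIVE (starts with Y)
Y → n: starts with n
D → num: starts with num

The grammar has direct left recursion on: Y.

Answer: Yes, Y is left-recursive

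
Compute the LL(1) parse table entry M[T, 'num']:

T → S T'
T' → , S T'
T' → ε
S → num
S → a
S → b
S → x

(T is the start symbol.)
T → S T'

To find M[T, 'num'], we find productions for T where 'num' is in the predict set (PREDICT(N → α) = (FIRST(α) \ {ε}) ∪ (FOLLOW(N) if α ⇒* ε)).

Relevant sets:
  FIRST(S) = { 'a', 'b', 'num', 'x' }

T → S T': PREDICT = { 'a', 'b', 'num', 'x' }
  'num' is in predict set, so this production goes in M[T, 'num']

M[T, 'num'] = T → S T'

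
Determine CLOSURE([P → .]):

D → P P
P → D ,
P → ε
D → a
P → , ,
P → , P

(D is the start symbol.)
{ [P → .] }

Start with: [P → .]
The dot is at the end, so nothing is added.

CLOSURE = { [P → .] }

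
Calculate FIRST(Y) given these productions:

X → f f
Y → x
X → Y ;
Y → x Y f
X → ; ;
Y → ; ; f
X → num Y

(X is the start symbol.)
From Y → x:
  - x is a terminal: add 'x' and stop
From Y → x Y f:
  - x is a terminal: add 'x' and stop
From Y → ; ; f:
  - ';' is a terminal: add ';' and stop

Collecting: FIRST(Y) = { ';', 'x' }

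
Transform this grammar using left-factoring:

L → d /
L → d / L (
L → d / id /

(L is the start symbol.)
L → d / L'
L' → ε
L' → L (
L' → id /

Left-factoring transforms A → αβ₁ | αβ₂ into A → αA' and A' → β₁ | β₂
(α is the longest common prefix among the alternatives). Repeat until
no nonterminal has two alternatives with a common prefix.

Round 1: L has alternatives sharing prefix 'd /'. Introduce L': L → d / L'
  Add: L' → ε
  Add: L' → L (
  Add: L' → id /

No remaining common prefixes — done.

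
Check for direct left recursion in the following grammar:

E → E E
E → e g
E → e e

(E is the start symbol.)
Yes, E is left-recursive

Direct left recursion occurs when N → N α for some non-terminal N (the right-hand side begins with the left-hand side itself).

E → E E: LEFT RECURSIVE (starts with E)
E → e g: starts with e
E → e e: starts with e

The grammar has direct left recursion on: E.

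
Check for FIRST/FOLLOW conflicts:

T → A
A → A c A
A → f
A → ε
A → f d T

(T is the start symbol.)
Yes. A → A c A with FOLLOW(A) on { 'c' }

A FIRST/FOLLOW conflict occurs when a non-terminal N has a nullable alternative N → β (β ⇒* ε) and another alternative N → α with FIRST(α) ∩ FOLLOW(N) ≠ ∅: on such a lookahead the parser cannot decide between expanding α and letting N vanish via β.

Nullable non-terminals: A, T.
FIRST sets used below: FIRST(A) = { 'c', 'f', ε }

A: nullable alternative(s) A → ε; FOLLOW(A) = { $, 'c' }
  A → A c A: FIRST \ {ε} = { 'c', 'f' } — overlaps FOLLOW(A) on { 'c' }: CONFLICT
  A → f: FIRST \ {ε} = { 'f' } — disjoint from FOLLOW(A)
  A → ε: FIRST \ {ε} = { } — this is the only nullable alternative, skip
  A → f d T: FIRST \ {ε} = { 'f' } — disjoint from FOLLOW(A)
T has a nullable alternative but only one production, so nothing to check.

So the grammar has 1 FIRST/FOLLOW conflict (marked CONFLICT above).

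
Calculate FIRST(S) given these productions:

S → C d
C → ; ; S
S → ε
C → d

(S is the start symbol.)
FIRST sets of the other non-terminals involved (by the same procedure, iterated to a fixed point):
  FIRST(C) = { ';', 'd' }

From S → C d:
  - C is a non-terminal: add FIRST(C) \ {ε} = { ';', 'd' }
    C is not nullable, so stop
From S → ε:
  - ε-production, so ε ∈ FIRST(S)

Collecting: FIRST(S) = { ';', 'd', ε }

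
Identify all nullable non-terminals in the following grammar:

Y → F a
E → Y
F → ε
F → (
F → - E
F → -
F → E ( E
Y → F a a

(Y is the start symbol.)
A non-terminal is nullable if it can derive ε (the empty string): either it has an ε-production, or it has a production whose right-hand side consists entirely of nullable non-terminals.

ε-productions: F → ε
So F is immediately nullable.
No further non-terminal can be added: every production for the remaining non-terminals contains a terminal or a non-nullable non-terminal.
Nullable = { 'F' }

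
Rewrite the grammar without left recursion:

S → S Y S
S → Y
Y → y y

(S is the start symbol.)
S is directly left-recursive. The standard transformation for
  A → A α₁ | ... | A α_m | β₁ | ... | β_n
is
  A  → β₁ A' | ... | β_n A'
  A' → α₁ A' | ... | α_m A' | ε

S → Y becomes S → Y S'
S → S Y S becomes S' → Y S S'
Add S' → ε

Productions for other non-terminals are unchanged:
  Y → y y

Resulting grammar:
S → Y S'
S' → Y S S'
S' → ε
Y → y y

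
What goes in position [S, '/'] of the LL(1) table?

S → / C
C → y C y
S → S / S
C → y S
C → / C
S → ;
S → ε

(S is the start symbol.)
To find M[S, '/'], we find productions for S where '/' is in the predict set (PREDICT(N → α) = (FIRST(α) \ {ε}) ∪ (FOLLOW(N) if α ⇒* ε)).

Relevant sets:
  FIRST(S) = { '/', ';', ε }
  FOLLOW(S) = { $, '/', 'y' }

S → / C: PREDICT = { '/' }
  '/' is in predict set, so this production goes in M[S, '/']
S → S / S: PREDICT = { '/', ';' }
  '/' is in predict set, so this production goes in M[S, '/']
S → ;: PREDICT = { ';' }
S → ε: PREDICT = { $, '/', 'y' }
  '/' is in predict set, so this production goes in M[S, '/']

M[S, '/'] = S → / C, S → S / S, S → ε  (a multiply-defined cell — the grammar is not LL(1))

Answer: S → / C, S → S / S, S → ε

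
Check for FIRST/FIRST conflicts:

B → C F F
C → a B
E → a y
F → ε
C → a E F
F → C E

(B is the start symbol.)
A FIRST/FIRST conflict occurs when two productions N → α and N → β for the same non-terminal have FIRST(α) ∩ FIRST(β) ≠ ∅ (with ε ∈ FIRST of a nullable right-hand side, so two nullable alternatives also conflict).

FIRST sets of the non-terminals at (or reachable through a nullable prefix from) the front of some alternative:
  FIRST(C) = { 'a' }

Productions for C:
  C → a B: FIRST = { 'a' }
  C → a E F: FIRST = { 'a' }
Productions for F:
  F → ε: FIRST = { ε }
  F → C E: FIRST = { 'a' }
B, E have only one production, so no FIRST/FIRST conflict is possible there.

Conflict for C: C → a B and C → a E F
  Overlap: { 'a' }

Answer: Yes. C → a B / C → a E F on { 'a' }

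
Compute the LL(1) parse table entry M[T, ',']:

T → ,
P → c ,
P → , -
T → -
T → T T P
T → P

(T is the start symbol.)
T → ,, T → T T P, T → P

To find M[T, ','], we find productions for T where ',' is in the predict set (PREDICT(N → α) = (FIRST(α) \ {ε}) ∪ (FOLLOW(N) if α ⇒* ε)).

Relevant sets:
  FIRST(T) = { ',', '-', 'c' }
  FIRST(P) = { ',', 'c' }

T → ,: PREDICT = { ',' }
  ',' is in predict set, so this production goes in M[T, ',']
T → -: PREDICT = { '-' }
T → T T P: PREDICT = { ',', '-', 'c' }
  ',' is in predict set, so this production goes in M[T, ',']
T → P: PREDICT = { ',', 'c' }
  ',' is in predict set, so this production goes in M[T, ',']

M[T, ','] = T → ,, T → T T P, T → P  (a multiply-defined cell — the grammar is not LL(1))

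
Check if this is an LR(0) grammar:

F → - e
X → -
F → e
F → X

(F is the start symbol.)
No. Shift-reduce conflict between [X → - .] and [F → - . e]

A grammar is LR(0) if no state in the canonical LR(0) collection has:
  - both a shift item (dot before a terminal) and a complete item (shift-reduce conflict), or
  - two or more complete items (reduce-reduce conflict; the accept item [F' → F .] counts as a complete item here).

Augment with F' → F and build the canonical LR(0) collection (I0 = CLOSURE({[F' → . F]}), then GOTO on every symbol after a dot until no new states appear). It has 6 states:
  I0: { [F → . - e], [F → . X], [F → . e], [F' → . F], [X → . -] }  — shift
  I1: { [F → - . e], [X → - .] }  — shift, reduce
  I2: { [F' → F .] }  — accept
  I3: { [F → X .] }  — reduce
  I4: { [F → e .] }  — reduce
  I5: { [F → - e .] }  — reduce

Conflict in state I1:
  Shift-reduce conflict between [X → - .] and [F → - . e]
So the grammar is NOT LR(0).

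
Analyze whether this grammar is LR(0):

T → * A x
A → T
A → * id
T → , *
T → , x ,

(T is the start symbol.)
A grammar is LR(0) if no state in the canonical LR(0) collection has:
  - both a shift item (dot before a terminal) and a complete item (shift-reduce conflict), or
  - two or more complete items (reduce-reduce conflict; the accept item [T' → T .] counts as a complete item here).

Augment with T' → T and build the canonical LR(0) collection (I0 = CLOSURE({[T' → . T]}), then GOTO on every symbol after a dot until no new states appear). It has 12 states:
  I0: { [T → . * A x], [T → . , *], [T → . , x ,], [T' → . T] }  — shift
  I1: { [A → . * id], [A → . T], [T → * . A x], [T → . * A x], [T → . , *], [T → . , x ,] }  — shift
  I2: { [T → , . *], [T → , . x ,] }  — shift
  I3: { [T' → T .] }  — accept
  I4: { [T → , * .] }  — reduce
  I5: { [T → , x . ,] }  — shift
  I6: { [T → , x , .] }  — reduce
  I7: { [A → * . id], [A → . * id], [A → . T], [T → * . A x], [T → . * A x], [T → . , *], [T → . , x ,] }  — shift
  I8: { [T → * A . x] }  — shift
  I9: { [A → T .] }  — reduce
  I10: { [T → * A x .] }  — reduce
  I11: { [A → * id .] }  — reduce

Every state is either a pure shift/goto state or contains exactly one complete item and nothing to shift — no conflicts. The grammar is LR(0).

Answer: Yes, the grammar is LR(0)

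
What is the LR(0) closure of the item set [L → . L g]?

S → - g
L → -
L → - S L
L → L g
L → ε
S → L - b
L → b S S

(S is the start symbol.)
{ [L → . - S L], [L → . -], [L → . L g], [L → . b S S], [L → .] }

To compute CLOSURE, for each item [A → α.Bβ] where B is a non-terminal, add [B → .γ] for all productions B → γ; repeat for the newly added items until nothing changes.

Start with: [L → . L g]
  [L → . L g] has the dot before L: add [L → . -], [L → . - S L], [L → .], [L → . b S S]
No further items can be added.

CLOSURE = { [L → . - S L], [L → . -], [L → . L g], [L → . b S S], [L → .] }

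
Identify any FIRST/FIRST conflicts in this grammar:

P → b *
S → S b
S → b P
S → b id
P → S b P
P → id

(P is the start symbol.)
Yes. P → b '*' / P → S b P on { 'b' }; S → S b / S → b P on { 'b' }; S → S b / S → b id on { 'b' }; S → b P / S → b id on { 'b' }

FIRST sets of the non-terminals at (or reachable through a nullable prefix from) the front of some alternative:
  FIRST(S) = { 'b' }

Productions for P:
  P → b *: FIRST = { 'b' }
  P → S b P: FIRST = { 'b' }
  P → id: FIRST = { 'id' }
Productions for S:
  S → S b: FIRST = { 'b' }
  S → b P: FIRST = { 'b' }
  S → b id: FIRST = { 'b' }

Conflict for P: P → b * and P → S b P
  Overlap: { 'b' }
Conflict for S: S → S b and S → b P
  Overlap: { 'b' }
Conflict for S: S → S b and S → b id
  Overlap: { 'b' }
Conflict for S: S → b P and S → b id
  Overlap: { 'b' }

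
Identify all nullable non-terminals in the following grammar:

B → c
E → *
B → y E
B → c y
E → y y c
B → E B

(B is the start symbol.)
None

There are no ε-productions, so no non-terminal can derive ε.
No non-terminals are nullable.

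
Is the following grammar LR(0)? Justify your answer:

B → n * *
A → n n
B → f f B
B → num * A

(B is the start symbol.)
Yes, the grammar is LR(0)

Augment with B' → B and build the canonical LR(0) collection (I0 = CLOSURE({[B' → . B]}), then GOTO on every symbol after a dot until no new states appear). It has 13 states:
  I0: { [B → . f f B], [B → . n * *], [B → . num * A], [B' → . B] }  — shift
  I1: { [B' → B .] }  — accept
  I2: { [B → f . f B] }  — shift
  I3: { [B → n . * *] }  — shift
  I4: { [B → num . * A] }  — shift
  I5: { [A → . n n], [B → num * . A] }  — shift
  I6: { [B → num * A .] }  — reduce
  I7: { [A → n . n] }  — shift
  I8: { [A → n n .] }  — reduce
  I9: { [B → n * . *] }  — shift
  I10: { [B → n * * .] }  — reduce
  I11: { [B → . f f B], [B → . n * *], [B → . num * A], [B → f f . B] }  — shift
  I12: { [B → f f B .] }  — reduce

Every state is either a pure shift/goto state or contains exactly one complete item and nothing to shift — no conflicts. The grammar is LR(0).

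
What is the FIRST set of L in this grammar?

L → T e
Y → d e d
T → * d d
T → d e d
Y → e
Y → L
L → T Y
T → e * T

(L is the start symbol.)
{ '*', 'd', 'e' }

To compute FIRST(L), examine every production with L on the left-hand side, reading each right-hand side left to right until a non-nullable symbol is reached.

FIRST sets of the other non-terminals involved (by the same procedure, iterated to a fixed point):
  FIRST(T) = { '*', 'd', 'e' }

From L → T e:
  - T is a non-terminal: add FIRST(T) \ {ε} = { '*', 'd', 'e' }
    T is not nullable, so stop
From L → T Y:
  - T is a non-terminal: add FIRST(T) \ {ε} = { '*', 'd', 'e' }
    T is not nullable, so stop

Collecting: FIRST(L) = { '*', 'd', 'e' }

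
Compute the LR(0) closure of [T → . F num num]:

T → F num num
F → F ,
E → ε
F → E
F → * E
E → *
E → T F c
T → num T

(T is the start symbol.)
{ [E → . *], [E → . T F c], [E → .], [F → . * E], [F → . E], [F → . F ,], [T → . F num num], [T → . num T] }

Start with: [T → . F num num]
  [T → . F num num] has the dot before F: add [F → . F ,], [F → . E], [F → . * E]
  [F → . E] has the dot before E: add [E → .], [E → . *], [E → . T F c]
  [E → . T F c] has the dot before T: add [T → . num T]
No further items can be added.

CLOSURE = { [E → . *], [E → . T F c], [E → .], [F → . * E], [F → . E], [F → . F ,], [T → . F num num], [T → . num T] }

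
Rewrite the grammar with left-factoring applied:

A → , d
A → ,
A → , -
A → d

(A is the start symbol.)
A → , A'
A' → d
A' → ε
A' → -
A → d

Left-factoring transforms A → αβ₁ | αβ₂ into A → αA' and A' → β₁ | β₂
(α is the longest common prefix among the alternatives). Repeat until
no nonterminal has two alternatives with a common prefix.

Round 1: A has alternatives sharing prefix ','. Introduce A': A → , A'
  Add: A' → d
  Add: A' → ε
  Add: A' → -

No remaining common prefixes — done.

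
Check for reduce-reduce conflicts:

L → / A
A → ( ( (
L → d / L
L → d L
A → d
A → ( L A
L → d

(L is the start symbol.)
A reduce-reduce conflict occurs when an LR(0) state has two complete items [A → α .] and [B → β .] — both call for a reduction, and with no lookahead the parser cannot choose between them.

Augment with L' → L and build the canonical LR(0) collection (I0 = CLOSURE({[L' → . L]}), then GOTO on every symbol after a dot until no new states appear). It has 15 states:
  I0: { [L → . / A], [L → . d / L], [L → . d L], [L → . d], [L' → . L] }  — shift
  I1: { [A → . ( ( (], [A → . ( L A], [A → . d], [L → / . A] }  — shift
  I2: { [L' → L .] }  — accept
  I3: { [L → . / A], [L → . d / L], [L → . d L], [L → . d], [L → d . / L], [L → d . L], [L → d .] }  — shift, reduce
  I4: { [A → . ( ( (], [A → . ( L A], [A → . d], [L → . / A], [L → . d / L], [L → . d L], [L → . d], [L → / . A], [L → d / . L] }  — shift
  I5: { [L → d L .] }  — reduce
  I6: { [A → ( . ( (], [A → ( . L A], [L → . / A], [L → . d / L], [L → . d L], [L → . d] }  — shift
  I7: { [L → / A .] }  — reduce
  I8: { [L → d / L .] }  — reduce
  I9: { [A → d .], [L → . / A], [L → . d / L], [L → . d L], [L → . d], [L → d . / L], [L → d . L], [L → d .] }  — shift, 2 reduces
  I10: { [A → ( ( . (] }  — shift
  I11: { [A → ( L . A], [A → . ( ( (], [A → . ( L A], [A → . d] }  — shift
  I12: { [A → ( L A .] }  — reduce
  I13: { [A → d .] }  — reduce
  I14: { [A → ( ( ( .] }  — reduce

I9 contains complete items [A → d .], [L → d .] — reduce-reduce conflict.

Answer: Yes — I9: [A → d .] vs [L → d .]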